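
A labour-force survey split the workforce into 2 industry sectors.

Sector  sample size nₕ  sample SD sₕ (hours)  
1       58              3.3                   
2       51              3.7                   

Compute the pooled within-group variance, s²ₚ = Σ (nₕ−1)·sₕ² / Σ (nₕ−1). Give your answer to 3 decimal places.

1: (58−1)·3.3² = 57·10.89 = 620.73
2: (51−1)·3.7² = 50·13.69 = 684.5
Numerator = 1305.23; denominator = Σ(nₕ−1) = 107.
s²ₚ = 1305.23/107 = 12.19841... → 12.198.

12.198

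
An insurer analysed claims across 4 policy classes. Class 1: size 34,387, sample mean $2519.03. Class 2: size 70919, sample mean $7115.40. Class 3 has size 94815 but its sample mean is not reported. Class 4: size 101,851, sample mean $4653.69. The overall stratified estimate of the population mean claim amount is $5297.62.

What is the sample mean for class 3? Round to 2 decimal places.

Σ Nₕx̄ₕ = N·μ, so 94815·x̄_3 = 301972·5297.62 − (34387·2519.03 + 70919·7115.40 + 101851·4653.69).
= 1599732906.64 − 1065221917.4 = 534510989.24.
x̄_3 = 534510989.24 / 94815 = 5637.4096... → 5637.41.

5637.41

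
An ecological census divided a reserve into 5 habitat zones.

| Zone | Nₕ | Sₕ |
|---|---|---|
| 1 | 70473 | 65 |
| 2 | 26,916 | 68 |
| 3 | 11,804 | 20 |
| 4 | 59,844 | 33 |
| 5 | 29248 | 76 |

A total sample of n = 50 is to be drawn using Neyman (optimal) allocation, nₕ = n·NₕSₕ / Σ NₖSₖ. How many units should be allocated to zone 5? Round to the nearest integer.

Σ NₕSₕ = 70473·65 + 26916·68 + 11804·20 + 59844·33 + 29248·76 = 10844813.
Share for 5: 2222848/10844813 = 0.20497.
n_5 = 50 × 0.20497 = 10.248... → 10.

10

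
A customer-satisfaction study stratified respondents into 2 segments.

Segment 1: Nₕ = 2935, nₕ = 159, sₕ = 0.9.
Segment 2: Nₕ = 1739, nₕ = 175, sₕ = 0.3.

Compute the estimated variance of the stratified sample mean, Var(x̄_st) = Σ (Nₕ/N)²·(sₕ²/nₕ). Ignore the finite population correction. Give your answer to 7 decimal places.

N = 4674; Wₕ = Nₕ/N.
segment 1: (2935/4674)²·0.9²/159 = 0.0020087537
segment 2: (1739/4674)²·0.3²/175 = 0.0000711912
Sum = 0.0020799449 → 0.0020799.

0.0020799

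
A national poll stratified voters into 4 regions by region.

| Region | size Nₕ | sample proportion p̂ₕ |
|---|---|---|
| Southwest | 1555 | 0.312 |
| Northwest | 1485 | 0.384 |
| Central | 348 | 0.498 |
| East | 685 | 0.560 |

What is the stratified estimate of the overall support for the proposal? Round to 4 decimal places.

0.3959

Wₕ = Nₕ/N with N = 4073: 0.3818, 0.3646, 0.0854, 0.1682.
p̂_st = 0.3818·0.312 + 0.3646·0.384 + 0.0854·0.498 + 0.1682·0.560 ≈ 0.395852... → 0.3959.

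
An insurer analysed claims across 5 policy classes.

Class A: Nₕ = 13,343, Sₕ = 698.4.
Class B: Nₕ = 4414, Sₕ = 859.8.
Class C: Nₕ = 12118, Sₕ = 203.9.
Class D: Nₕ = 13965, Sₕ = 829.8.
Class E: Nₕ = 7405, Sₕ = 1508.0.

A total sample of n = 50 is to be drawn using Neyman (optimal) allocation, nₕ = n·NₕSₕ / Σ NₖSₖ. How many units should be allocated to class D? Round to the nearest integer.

Σ NₕSₕ = 13343·698.4 + 4414·859.8 + 12118·203.9 + 13965·829.8 + 7405·1508.0 = 38339665.6.
Share for D: 11588157/38339665.6 = 0.30225.
n_D = 50 × 0.30225 = 15.112... → 15.

15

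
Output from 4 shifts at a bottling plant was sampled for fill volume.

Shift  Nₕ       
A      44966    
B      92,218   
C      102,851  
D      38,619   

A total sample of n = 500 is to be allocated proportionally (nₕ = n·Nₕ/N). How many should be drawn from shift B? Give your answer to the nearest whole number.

165

Share of shift B = 92218/278654 = 0.33094.
Allocate 500 × 0.33094 = 165.470... → 165.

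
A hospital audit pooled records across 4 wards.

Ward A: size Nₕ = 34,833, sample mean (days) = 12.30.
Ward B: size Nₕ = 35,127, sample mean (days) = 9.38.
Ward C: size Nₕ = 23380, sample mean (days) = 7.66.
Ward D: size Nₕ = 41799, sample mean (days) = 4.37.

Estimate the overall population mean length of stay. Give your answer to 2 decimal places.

8.29

N = 135139; weights Wₕ = Nₕ/N = (0.2578, 0.2599, 0.1730, 0.3093).
x̄_st = Σ Wₕ·x̄ₕ = 0.2578·12.30 + 0.2599·9.38 + 0.1730·7.66 + 0.3093·4.37 ≈ 8.2855...
→ 8.29.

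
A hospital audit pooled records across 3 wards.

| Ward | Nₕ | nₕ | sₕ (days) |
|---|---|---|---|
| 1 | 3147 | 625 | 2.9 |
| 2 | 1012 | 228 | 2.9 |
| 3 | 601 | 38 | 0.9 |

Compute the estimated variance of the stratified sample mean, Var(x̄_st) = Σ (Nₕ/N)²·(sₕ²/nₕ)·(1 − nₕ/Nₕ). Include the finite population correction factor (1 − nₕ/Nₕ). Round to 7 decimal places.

0.0063235

N = 4760; Wₕ = Nₕ/N.
ward 1: (3147/4760)²·2.9²/625·(1 − 625/3147) = 0.0047135042
ward 2: (1012/4760)²·2.9²/228·(1 − 228/1012) = 0.0012916469
ward 3: (601/4760)²·0.9²/38·(1 − 38/601) = 0.0003183247
Sum = 0.0063234759 → 0.0063235.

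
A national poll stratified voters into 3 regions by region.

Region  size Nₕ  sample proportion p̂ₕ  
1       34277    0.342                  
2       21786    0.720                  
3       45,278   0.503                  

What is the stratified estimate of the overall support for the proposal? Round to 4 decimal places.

0.4952

Wₕ = Nₕ/N with N = 101341: 0.3382, 0.2150, 0.4468.
p̂_st = 0.3382·0.342 + 0.2150·0.720 + 0.4468·0.503 ≈ 0.495194... → 0.4952.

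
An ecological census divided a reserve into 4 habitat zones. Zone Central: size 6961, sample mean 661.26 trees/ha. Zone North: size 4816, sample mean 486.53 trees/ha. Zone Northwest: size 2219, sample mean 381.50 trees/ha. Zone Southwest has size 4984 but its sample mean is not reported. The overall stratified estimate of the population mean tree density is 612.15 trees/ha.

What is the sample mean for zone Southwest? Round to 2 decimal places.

N = 6961 + 4816 + 2219 + 4984 = 18980.
Overall total = μ·N = 612.15·18980 = 11618607.
Subtract the known strata: 6961·661.26 + 4816·486.53 + 2219·381.50 = 7792707.84.
Remaining total for zone Southwest: 11618607 − 7792707.84 = 3825899.16.
Divide by its size: 3825899.16 / 4984 = 767.6363... → 767.64.

767.64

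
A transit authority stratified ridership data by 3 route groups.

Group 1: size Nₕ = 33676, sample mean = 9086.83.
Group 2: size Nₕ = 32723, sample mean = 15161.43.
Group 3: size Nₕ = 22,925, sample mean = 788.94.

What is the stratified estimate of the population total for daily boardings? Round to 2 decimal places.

Population total = Σ Nₕ·x̄ₕ (each stratum's size times its mean).
33676·9086.83 + 32723·15161.43 + 22925·788.94 = 306008087.08 + 496127473.89 + 18086449.5 = 820222010.47.

820222010.47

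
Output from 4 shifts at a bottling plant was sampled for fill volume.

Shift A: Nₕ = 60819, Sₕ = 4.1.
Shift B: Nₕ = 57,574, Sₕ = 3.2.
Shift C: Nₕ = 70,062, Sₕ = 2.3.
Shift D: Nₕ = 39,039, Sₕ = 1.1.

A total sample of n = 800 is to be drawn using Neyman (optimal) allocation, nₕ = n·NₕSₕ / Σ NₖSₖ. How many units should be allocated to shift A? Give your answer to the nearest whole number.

Σ NₕSₕ = 60819·4.1 + 57574·3.2 + 70062·2.3 + 39039·1.1 = 637680.2.
Share for A: 249357.9/637680.2 = 0.39104.
n_A = 800 × 0.39104 = 312.831... → 313.

313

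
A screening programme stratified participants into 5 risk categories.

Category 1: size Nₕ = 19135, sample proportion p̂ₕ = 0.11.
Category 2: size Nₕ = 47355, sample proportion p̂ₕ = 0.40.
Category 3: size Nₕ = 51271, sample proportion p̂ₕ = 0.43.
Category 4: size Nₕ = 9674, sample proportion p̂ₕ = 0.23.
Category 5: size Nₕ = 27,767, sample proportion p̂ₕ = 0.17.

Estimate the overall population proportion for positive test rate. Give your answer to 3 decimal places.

N = 19135 + 47355 + 51271 + 9674 + 27767 = 155202.
Overall proportion = Σ (Nₕ/N)·p̂ₕ.
Σ Nₕp̂ₕ = 2104.85 + 18942 + 22046.53 + 2225.02 + 4720.39 = 50038.79.
50038.79 / 155202 = 0.32241... → 0.322.

0.322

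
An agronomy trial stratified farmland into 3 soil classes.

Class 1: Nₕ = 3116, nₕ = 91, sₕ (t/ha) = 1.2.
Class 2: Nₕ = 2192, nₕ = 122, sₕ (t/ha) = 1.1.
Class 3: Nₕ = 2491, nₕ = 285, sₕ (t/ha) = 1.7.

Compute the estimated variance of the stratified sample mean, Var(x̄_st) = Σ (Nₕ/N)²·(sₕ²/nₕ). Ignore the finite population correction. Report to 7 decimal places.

0.0043440

N = 7799; Wₕ = Nₕ/N.
class 1: (3116/7799)²·1.2²/91 = 0.0025260280
class 2: (2192/7799)²·1.1²/122 = 0.0007834816
class 3: (2491/7799)²·1.7²/285 = 0.0010344812
Sum = 0.0043439908 → 0.0043440.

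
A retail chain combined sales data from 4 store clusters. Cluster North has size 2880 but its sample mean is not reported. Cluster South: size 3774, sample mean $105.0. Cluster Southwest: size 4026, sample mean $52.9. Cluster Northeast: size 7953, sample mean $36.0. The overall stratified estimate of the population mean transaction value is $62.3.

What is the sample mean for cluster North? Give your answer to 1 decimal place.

Σ Nₕx̄ₕ = N·μ, so 2880·x̄_North = 18633·62.3 − (3774·105.0 + 4026·52.9 + 7953·36.0).
= 1160835.9 − 895553.4 = 265282.5.
x̄_North = 265282.5 / 2880 = 92.112... → 92.1.

92.1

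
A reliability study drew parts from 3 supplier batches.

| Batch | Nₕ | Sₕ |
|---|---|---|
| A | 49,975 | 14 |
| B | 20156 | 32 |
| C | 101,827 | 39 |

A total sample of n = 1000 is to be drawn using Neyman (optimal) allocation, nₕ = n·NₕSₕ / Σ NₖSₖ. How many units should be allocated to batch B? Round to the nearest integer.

A: NₕSₕ = 49975·14 = 699650
B: NₕSₕ = 20156·32 = 644992
C: NₕSₕ = 101827·39 = 3971253
Σ NₕSₕ = 5315895.
n_B = 1000·644992/5315895 = 121.333... → 121.

121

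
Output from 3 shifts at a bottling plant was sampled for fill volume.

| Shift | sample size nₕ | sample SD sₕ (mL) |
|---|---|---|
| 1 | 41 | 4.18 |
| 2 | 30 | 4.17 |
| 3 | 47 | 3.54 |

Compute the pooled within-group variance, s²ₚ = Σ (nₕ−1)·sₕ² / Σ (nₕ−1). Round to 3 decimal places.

15.475

1: (41−1)·4.18² = 40·17.4724 = 698.896
2: (30−1)·4.17² = 29·17.3889 = 504.2781
3: (47−1)·3.54² = 46·12.5316 = 576.4536
Numerator = 1779.6277; denominator = Σ(nₕ−1) = 115.
s²ₚ = 1779.6277/115 = 15.47502... → 15.475.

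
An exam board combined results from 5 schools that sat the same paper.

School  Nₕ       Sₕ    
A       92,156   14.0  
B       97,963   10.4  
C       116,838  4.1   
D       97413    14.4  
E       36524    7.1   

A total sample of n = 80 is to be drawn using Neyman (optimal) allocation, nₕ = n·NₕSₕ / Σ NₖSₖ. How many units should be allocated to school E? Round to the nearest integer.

Σ NₕSₕ = 92156·14.0 + 97963·10.4 + 116838·4.1 + 97413·14.4 + 36524·7.1 = 4450102.6.
Share for E: 259320.4/4450102.6 = 0.05827.
n_E = 80 × 0.05827 = 4.662... → 5.

5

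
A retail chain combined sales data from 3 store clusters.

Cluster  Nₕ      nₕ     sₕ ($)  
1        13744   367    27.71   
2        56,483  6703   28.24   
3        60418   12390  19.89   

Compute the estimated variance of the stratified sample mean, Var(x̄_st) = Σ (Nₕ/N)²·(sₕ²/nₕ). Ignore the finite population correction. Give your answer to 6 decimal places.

0.052223

N = 130645. Term for each stratum: Wₕ²sₕ²/nₕ.
Var(x̄_st) = 0.023155155 + 0.022238736 + 0.006828815 = 0.052222706 → 0.052223.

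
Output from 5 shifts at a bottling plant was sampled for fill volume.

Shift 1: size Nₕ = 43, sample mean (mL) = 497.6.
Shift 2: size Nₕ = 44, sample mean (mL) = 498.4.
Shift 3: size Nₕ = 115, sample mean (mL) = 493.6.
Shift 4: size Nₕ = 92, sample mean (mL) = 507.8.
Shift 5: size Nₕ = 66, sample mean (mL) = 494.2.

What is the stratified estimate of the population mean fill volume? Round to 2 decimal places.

x̄_st = (Σ Nₕx̄ₕ) / (Σ Nₕ) = (43·497.6 + 44·498.4 + 115·493.6 + 92·507.8 + 66·494.2) / 360
= 179425.2 / 360 = 498.4033... → 498.40.

498.40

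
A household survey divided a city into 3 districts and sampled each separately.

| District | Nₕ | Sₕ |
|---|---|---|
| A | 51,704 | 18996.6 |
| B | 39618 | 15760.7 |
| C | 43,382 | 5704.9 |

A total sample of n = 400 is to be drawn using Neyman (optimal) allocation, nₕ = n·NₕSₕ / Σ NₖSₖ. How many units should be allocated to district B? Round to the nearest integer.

135

Σ NₕSₕ = 51704·18996.6 + 39618·15760.7 + 43382·5704.9 = 1854097590.8.
Share for B: 624407412.6/1854097590.8 = 0.33677.
n_B = 400 × 0.33677 = 134.709... → 135.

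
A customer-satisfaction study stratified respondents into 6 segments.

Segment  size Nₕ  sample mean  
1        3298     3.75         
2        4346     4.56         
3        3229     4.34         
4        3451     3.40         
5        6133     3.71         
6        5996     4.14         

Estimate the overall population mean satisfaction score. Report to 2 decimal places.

3.99

N = 26453; weights Wₕ = Nₕ/N = (0.1247, 0.1643, 0.1221, 0.1305, 0.2318, 0.2267).
x̄_st = Σ Wₕ·x̄ₕ = 0.1247·3.75 + 0.1643·4.56 + 0.1221·4.34 + 0.1305·3.40 + 0.2318·3.71 + 0.2267·4.14 ≈ 3.9886...
→ 3.99.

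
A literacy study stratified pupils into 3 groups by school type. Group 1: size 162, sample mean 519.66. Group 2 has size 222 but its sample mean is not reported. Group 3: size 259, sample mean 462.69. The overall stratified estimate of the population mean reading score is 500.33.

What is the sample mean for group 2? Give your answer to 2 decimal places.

Σ Nₕx̄ₕ = N·μ, so 222·x̄_2 = 643·500.33 − (162·519.66 + 259·462.69).
= 321712.19 − 204021.63 = 117690.56.
x̄_2 = 117690.56 / 222 = 530.1377... → 530.14.

530.14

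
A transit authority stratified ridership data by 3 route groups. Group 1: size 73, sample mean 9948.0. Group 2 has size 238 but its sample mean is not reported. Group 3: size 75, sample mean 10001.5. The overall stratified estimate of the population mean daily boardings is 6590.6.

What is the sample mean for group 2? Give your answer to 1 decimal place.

Σ Nₕx̄ₕ = N·μ, so 238·x̄_2 = 386·6590.6 − (73·9948.0 + 75·10001.5).
= 2543971.6 − 1476316.5 = 1067655.1.
x̄_2 = 1067655.1 / 238 = 4485.946... → 4485.9.

4485.9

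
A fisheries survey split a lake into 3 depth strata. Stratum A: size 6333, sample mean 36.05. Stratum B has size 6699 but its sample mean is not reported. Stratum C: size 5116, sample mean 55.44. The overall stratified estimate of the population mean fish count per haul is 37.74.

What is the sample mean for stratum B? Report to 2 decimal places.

N = 6333 + 6699 + 5116 = 18148.
Overall total = μ·N = 37.74·18148 = 684905.52.
Subtract the known strata: 6333·36.05 + 5116·55.44 = 511935.69.
Remaining total for stratum B: 684905.52 − 511935.69 = 172969.83.
Divide by its size: 172969.83 / 6699 = 25.8202... → 25.82.

25.82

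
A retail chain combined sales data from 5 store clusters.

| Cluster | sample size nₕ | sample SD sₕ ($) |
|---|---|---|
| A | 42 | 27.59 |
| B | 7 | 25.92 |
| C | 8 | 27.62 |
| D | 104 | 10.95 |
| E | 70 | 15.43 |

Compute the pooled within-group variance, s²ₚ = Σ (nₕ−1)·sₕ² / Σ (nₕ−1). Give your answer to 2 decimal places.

306.90

A: (42−1)·27.59² = 41·761.2081 = 31209.5321
B: (7−1)·25.92² = 6·671.8464 = 4031.0784
C: (8−1)·27.62² = 7·762.8644 = 5340.0508
D: (104−1)·10.95² = 103·119.9025 = 12349.9575
E: (70−1)·15.43² = 69·238.0849 = 16427.8581
Numerator = 69358.4769; denominator = Σ(nₕ−1) = 226.
s²ₚ = 69358.4769/226 = 306.8959... → 306.90.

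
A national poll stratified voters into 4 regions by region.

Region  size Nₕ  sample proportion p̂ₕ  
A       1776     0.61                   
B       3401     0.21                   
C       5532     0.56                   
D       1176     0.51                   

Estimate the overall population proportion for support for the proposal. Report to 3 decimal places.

Wₕ = Nₕ/N with N = 11885: 0.1494, 0.2862, 0.4655, 0.0989.
p̂_st = 0.1494·0.61 + 0.2862·0.21 + 0.4655·0.56 + 0.0989·0.51 ≈ 0.46237... → 0.462.

0.462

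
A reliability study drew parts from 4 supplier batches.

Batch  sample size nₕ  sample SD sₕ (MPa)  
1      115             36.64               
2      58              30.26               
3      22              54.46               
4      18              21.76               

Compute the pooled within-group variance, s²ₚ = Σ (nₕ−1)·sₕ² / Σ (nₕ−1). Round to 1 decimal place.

1318.5

1: (115−1)·36.64² = 114·1342.4896 = 153043.8144
2: (58−1)·30.26² = 57·915.6676 = 52193.0532
3: (22−1)·54.46² = 21·2965.8916 = 62283.7236
4: (18−1)·21.76² = 17·473.4976 = 8049.4592
Numerator = 275570.0504; denominator = Σ(nₕ−1) = 209.
s²ₚ = 275570.0504/209 = 1318.517... → 1318.5.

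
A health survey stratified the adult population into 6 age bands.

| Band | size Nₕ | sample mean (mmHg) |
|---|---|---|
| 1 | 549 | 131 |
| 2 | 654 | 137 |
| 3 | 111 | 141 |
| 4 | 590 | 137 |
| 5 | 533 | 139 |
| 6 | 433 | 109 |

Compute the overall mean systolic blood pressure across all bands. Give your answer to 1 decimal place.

132.2

x̄_st = (Σ Nₕx̄ₕ) / (Σ Nₕ) = (549·131 + 654·137 + 111·141 + 590·137 + 533·139 + 433·109) / 2870
= 379282 / 2870 = 132.154... → 132.2.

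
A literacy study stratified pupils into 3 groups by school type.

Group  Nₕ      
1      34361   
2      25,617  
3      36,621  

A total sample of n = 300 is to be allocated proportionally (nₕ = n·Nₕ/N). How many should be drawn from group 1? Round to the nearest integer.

107

Share of group 1 = 34361/96599 = 0.35571.
Allocate 300 × 0.35571 = 106.712... → 107.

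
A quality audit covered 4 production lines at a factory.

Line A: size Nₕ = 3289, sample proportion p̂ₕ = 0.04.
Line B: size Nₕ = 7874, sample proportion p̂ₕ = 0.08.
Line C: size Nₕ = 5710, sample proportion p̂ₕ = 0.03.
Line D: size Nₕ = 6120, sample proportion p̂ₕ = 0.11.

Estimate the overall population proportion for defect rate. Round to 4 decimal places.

N = 3289 + 7874 + 5710 + 6120 = 22993.
Overall proportion = Σ (Nₕ/N)·p̂ₕ.
Σ Nₕp̂ₕ = 131.56 + 629.92 + 171.3 + 673.2 = 1605.98.
1605.98 / 22993 = 0.069846... → 0.0698.

0.0698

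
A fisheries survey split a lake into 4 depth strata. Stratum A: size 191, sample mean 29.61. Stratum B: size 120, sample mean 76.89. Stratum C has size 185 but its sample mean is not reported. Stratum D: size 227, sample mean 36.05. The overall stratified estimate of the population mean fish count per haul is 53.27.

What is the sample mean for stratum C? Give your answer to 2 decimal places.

83.51

N = 191 + 120 + 185 + 227 = 723.
Overall total = μ·N = 53.27·723 = 38514.21.
Subtract the known strata: 191·29.61 + 120·76.89 + 227·36.05 = 23065.66.
Remaining total for stratum C: 38514.21 − 23065.66 = 15448.55.
Divide by its size: 15448.55 / 185 = 83.5057... → 83.51.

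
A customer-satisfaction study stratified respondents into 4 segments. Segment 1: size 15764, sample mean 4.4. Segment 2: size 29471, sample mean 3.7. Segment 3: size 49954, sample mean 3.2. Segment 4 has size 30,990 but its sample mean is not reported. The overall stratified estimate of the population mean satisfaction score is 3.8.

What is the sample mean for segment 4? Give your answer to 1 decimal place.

4.6

Σ Nₕx̄ₕ = N·μ, so 30990·x̄_4 = 126179·3.8 − (15764·4.4 + 29471·3.7 + 49954·3.2).
= 479480.2 − 338257.1 = 141223.1.
x̄_4 = 141223.1 / 30990 = 4.557... → 4.6.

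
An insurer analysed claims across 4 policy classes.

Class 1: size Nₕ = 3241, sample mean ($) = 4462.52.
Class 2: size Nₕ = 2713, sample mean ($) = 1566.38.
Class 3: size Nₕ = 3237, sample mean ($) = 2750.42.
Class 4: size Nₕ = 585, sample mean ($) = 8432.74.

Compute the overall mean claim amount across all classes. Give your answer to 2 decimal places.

3329.47

N = 9776; weights Wₕ = Nₕ/N = (0.3315, 0.2775, 0.3311, 0.0598).
x̄_st = Σ Wₕ·x̄ₕ = 0.3315·4462.52 + 0.2775·1566.38 + 0.3311·2750.42 + 0.0598·8432.74 ≈ 3329.4680...
→ 3329.47.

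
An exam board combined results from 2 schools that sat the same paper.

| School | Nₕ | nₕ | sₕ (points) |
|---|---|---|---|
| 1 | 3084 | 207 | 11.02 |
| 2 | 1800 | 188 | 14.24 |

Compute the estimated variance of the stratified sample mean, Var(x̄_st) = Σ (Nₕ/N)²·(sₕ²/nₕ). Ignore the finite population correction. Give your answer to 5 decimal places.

N = 4884. Term for each stratum: Wₕ²sₕ²/nₕ.
Var(x̄_st) = 0.23392157 + 0.14650614 = 0.38042771 → 0.38043.

0.38043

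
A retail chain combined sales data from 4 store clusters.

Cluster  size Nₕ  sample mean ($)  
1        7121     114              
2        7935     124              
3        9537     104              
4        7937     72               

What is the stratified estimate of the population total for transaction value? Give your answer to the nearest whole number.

Estimate total by summing Nₕ·x̄ₕ over strata.
7121·114 + 7935·124 + 9537·104 + 7937·72 = 811794 + 983940 + 991848 + 571464 = 3359046.

3359046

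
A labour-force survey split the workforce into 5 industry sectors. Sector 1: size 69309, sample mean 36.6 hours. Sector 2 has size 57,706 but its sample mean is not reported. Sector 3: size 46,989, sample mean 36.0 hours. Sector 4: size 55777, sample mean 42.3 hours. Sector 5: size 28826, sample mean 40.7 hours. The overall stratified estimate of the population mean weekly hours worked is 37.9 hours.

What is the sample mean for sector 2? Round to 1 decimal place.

35.4

N = 69309 + 57706 + 46989 + 55777 + 28826 = 258607.
Overall total = μ·N = 37.9·258607 = 9801205.3.
Subtract the known strata: 69309·36.6 + 46989·36.0 + 55777·42.3 + 28826·40.7 = 7760898.7.
Remaining total for sector 2: 9801205.3 − 7760898.7 = 2040306.6.
Divide by its size: 2040306.6 / 57706 = 35.357... → 35.4.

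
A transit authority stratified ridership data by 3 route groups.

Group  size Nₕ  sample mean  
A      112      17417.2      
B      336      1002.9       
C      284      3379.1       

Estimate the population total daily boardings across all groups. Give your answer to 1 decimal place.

3247365.2

Estimate total by summing Nₕ·x̄ₕ over strata.
112·17417.2 + 336·1002.9 + 284·3379.1 = 1950726.4 + 336974.4 + 959664.4 = 3247365.2.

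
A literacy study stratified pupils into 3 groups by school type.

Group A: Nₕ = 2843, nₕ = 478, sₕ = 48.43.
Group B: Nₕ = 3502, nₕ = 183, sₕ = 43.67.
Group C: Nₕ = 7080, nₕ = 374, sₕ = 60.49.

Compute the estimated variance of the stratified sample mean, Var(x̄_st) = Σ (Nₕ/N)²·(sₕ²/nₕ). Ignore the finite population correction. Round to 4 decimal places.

3.6502

N = 13425. Term for each stratum: Wₕ²sₕ²/nₕ.
Var(x̄_st) = 0.2200524 + 0.7091188 + 2.7210310 = 3.6502022 → 3.6502.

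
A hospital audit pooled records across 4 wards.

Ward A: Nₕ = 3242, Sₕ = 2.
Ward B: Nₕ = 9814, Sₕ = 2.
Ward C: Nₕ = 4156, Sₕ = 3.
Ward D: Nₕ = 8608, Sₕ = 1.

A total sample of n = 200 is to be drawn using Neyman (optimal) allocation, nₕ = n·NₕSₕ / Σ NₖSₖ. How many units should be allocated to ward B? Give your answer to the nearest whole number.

A: NₕSₕ = 3242·2 = 6484
B: NₕSₕ = 9814·2 = 19628
C: NₕSₕ = 4156·3 = 12468
D: NₕSₕ = 8608·1 = 8608
Σ NₕSₕ = 47188.
n_B = 200·19628/47188 = 83.191... → 83.

83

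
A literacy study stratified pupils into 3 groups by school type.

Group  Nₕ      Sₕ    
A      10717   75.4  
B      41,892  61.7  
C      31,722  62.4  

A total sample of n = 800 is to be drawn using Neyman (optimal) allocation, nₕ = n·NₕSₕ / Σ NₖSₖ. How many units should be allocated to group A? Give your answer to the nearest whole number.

Σ NₕSₕ = 10717·75.4 + 41892·61.7 + 31722·62.4 = 5372251.
Share for A: 808061.8/5372251 = 0.15041.
n_A = 800 × 0.15041 = 120.331... → 120.

120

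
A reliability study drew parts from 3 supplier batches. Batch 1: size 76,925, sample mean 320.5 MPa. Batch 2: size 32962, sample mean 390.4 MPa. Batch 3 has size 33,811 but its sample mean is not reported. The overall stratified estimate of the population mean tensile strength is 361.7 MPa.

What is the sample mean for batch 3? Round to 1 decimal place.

427.5

Σ Nₕx̄ₕ = N·μ, so 33811·x̄_3 = 143698·361.7 − (76925·320.5 + 32962·390.4).
= 51975566.6 − 37522827.3 = 14452739.3.
x̄_3 = 14452739.3 / 33811 = 427.457... → 427.5.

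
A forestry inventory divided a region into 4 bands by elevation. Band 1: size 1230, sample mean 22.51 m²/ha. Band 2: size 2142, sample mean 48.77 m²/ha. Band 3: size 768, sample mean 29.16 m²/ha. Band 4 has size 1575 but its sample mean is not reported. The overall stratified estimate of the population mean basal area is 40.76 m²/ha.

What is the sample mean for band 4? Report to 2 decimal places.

N = 1230 + 2142 + 768 + 1575 = 5715.
Overall total = μ·N = 40.76·5715 = 232943.4.
Subtract the known strata: 1230·22.51 + 2142·48.77 + 768·29.16 = 154547.52.
Remaining total for band 4: 232943.4 − 154547.52 = 78395.88.
Divide by its size: 78395.88 / 1575 = 49.7752... → 49.78.

49.78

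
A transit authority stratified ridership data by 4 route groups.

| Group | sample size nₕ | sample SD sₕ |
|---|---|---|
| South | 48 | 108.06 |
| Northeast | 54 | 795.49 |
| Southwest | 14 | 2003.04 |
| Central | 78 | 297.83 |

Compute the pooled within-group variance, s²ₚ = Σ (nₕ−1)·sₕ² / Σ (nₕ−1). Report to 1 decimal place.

489872.4

Degrees of freedom: 47 + 53 + 13 + 77 = 190.
Σ(nₕ−1)sₕ² = 47·11676.9636 + 53·632804.3401 + 13·4012169.2416 + 77·88702.7089 = 93075756.0406.
s²ₚ = 93075756.0406 / 190 = 489872.400... → 489872.4.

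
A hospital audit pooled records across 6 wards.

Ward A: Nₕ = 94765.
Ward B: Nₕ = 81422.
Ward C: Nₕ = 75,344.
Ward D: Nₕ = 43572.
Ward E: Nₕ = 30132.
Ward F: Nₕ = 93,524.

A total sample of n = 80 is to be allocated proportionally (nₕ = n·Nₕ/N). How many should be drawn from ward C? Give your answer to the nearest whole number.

14

Share of ward C = 75344/418759 = 0.17992.
Allocate 80 × 0.17992 = 14.394... → 14.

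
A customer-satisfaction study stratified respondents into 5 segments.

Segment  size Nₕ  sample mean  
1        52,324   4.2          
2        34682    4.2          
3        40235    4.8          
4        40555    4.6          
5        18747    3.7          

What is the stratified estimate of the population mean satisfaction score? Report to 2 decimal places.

N = 186543; weights Wₕ = Nₕ/N = (0.2805, 0.1859, 0.2157, 0.2174, 0.1005).
x̄_st = Σ Wₕ·x̄ₕ = 0.2805·4.2 + 0.1859·4.2 + 0.2157·4.8 + 0.2174·4.6 + 0.1005·3.7 ≈ 4.3661...
→ 4.37.

4.37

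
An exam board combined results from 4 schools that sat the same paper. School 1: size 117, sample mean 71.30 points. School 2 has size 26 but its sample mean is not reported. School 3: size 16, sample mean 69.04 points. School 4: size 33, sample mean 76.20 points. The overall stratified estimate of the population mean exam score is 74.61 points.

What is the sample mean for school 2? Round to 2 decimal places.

N = 117 + 26 + 16 + 33 = 192.
Overall total = μ·N = 74.61·192 = 14325.12.
Subtract the known strata: 117·71.30 + 16·69.04 + 33·76.20 = 11961.34.
Remaining total for school 2: 14325.12 − 11961.34 = 2363.78.
Divide by its size: 2363.78 / 26 = 90.9146... → 90.91.

90.91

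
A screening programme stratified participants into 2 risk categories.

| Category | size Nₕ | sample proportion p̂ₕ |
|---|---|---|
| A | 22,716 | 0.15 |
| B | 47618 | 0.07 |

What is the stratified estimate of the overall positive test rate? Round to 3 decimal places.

Wₕ = Nₕ/N with N = 70334: 0.3230, 0.6770.
p̂_st = 0.3230·0.15 + 0.6770·0.07 ≈ 0.09584... → 0.096.

0.096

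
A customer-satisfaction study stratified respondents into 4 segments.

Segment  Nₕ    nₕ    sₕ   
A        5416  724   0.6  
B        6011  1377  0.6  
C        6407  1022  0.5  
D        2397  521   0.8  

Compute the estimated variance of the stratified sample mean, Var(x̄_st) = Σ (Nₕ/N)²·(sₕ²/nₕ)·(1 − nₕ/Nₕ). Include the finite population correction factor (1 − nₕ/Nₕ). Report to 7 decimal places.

0.0000828

N = 20231; Wₕ = Nₕ/N.
segment A: (5416/20231)²·0.6²/724·(1 − 724/5416) = 0.0000308721
segment B: (6011/20231)²·0.6²/1377·(1 − 1377/6011) = 0.0000177925
segment C: (6407/20231)²·0.5²/1022·(1 − 1022/6407) = 0.0000206203
segment D: (2397/20231)²·0.8²/521·(1 − 521/2397) = 0.0000134961
Sum = 0.0000827810 → 0.0000828.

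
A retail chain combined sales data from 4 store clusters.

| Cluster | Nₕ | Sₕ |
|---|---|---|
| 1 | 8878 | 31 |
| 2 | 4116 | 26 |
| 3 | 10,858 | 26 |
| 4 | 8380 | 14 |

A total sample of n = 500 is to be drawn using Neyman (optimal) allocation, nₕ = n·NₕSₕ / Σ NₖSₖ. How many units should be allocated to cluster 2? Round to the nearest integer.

68

Σ NₕSₕ = 8878·31 + 4116·26 + 10858·26 + 8380·14 = 781862.
Share for 2: 107016/781862 = 0.13687.
n_2 = 500 × 0.13687 = 68.437... → 68.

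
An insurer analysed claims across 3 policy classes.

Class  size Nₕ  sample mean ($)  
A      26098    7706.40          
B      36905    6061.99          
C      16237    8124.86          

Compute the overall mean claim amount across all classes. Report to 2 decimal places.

x̄_st = (Σ Nₕx̄ₕ) / (Σ Nₕ) = (26098·7706.40 + 36905·6061.99 + 16237·8124.86) / 79240
= 556762719.97 / 79240 = 7026.2837... → 7026.28.

7026.28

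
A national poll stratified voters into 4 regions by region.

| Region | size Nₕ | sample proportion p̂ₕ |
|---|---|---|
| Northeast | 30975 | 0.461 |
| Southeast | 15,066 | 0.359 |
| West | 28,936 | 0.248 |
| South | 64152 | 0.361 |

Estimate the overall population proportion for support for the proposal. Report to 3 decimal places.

Wₕ = Nₕ/N with N = 139129: 0.2226, 0.1083, 0.2080, 0.4611.
p̂_st = 0.2226·0.461 + 0.1083·0.359 + 0.2080·0.248 + 0.4611·0.361 ≈ 0.35955... → 0.360.

0.360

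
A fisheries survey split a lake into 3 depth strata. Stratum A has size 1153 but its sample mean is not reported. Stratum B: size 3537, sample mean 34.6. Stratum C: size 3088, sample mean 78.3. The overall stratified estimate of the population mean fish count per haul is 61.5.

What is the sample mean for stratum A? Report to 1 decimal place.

Σ Nₕx̄ₕ = N·μ, so 1153·x̄_A = 7778·61.5 − (3537·34.6 + 3088·78.3).
= 478347 − 364170.6 = 114176.4.
x̄_A = 114176.4 / 1153 = 99.025... → 99.0.

99.0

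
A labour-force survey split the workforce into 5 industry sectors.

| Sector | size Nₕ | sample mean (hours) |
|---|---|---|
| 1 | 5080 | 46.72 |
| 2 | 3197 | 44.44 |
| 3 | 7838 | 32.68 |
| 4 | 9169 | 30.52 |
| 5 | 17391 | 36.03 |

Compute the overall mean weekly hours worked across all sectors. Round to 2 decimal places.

36.13

x̄_st = (Σ Nₕx̄ₕ) / (Σ Nₕ) = (5080·46.72 + 3197·44.44 + 7838·32.68 + 9169·30.52 + 17391·36.03) / 42675
= 1541993.73 / 42675 = 36.1334... → 36.13.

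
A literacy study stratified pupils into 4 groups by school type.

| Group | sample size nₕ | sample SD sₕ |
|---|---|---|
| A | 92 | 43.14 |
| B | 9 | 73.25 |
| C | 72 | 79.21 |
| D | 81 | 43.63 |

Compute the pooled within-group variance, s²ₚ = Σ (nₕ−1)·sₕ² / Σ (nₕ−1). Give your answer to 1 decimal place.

3240.1

Degrees of freedom: 91 + 8 + 71 + 80 = 250.
Σ(nₕ−1)sₕ² = 91·1861.0596 + 8·5365.5625 + 71·6274.2241 + 80·1903.5769 = 810036.9867.
s²ₚ = 810036.9867 / 250 = 3240.148... → 3240.1.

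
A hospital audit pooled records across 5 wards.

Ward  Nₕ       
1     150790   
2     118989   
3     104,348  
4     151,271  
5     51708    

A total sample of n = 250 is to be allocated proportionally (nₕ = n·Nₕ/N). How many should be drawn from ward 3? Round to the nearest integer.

N = 150790 + 118989 + 104348 + 151271 + 51708 = 577106.
n_3 = 250·104348/577106 = 45.203... → 45.

45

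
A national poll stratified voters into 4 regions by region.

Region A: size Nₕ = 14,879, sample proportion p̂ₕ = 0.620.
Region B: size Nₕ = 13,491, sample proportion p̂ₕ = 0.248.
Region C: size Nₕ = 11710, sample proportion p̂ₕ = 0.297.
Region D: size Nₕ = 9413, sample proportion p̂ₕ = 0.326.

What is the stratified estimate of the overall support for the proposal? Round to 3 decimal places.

0.386

N = 14879 + 13491 + 11710 + 9413 = 49493.
Overall proportion = Σ (Nₕ/N)·p̂ₕ.
Σ Nₕp̂ₕ = 9224.98 + 3345.768 + 3477.87 + 3068.638 = 19117.256.
19117.256 / 49493 = 0.38626... → 0.386.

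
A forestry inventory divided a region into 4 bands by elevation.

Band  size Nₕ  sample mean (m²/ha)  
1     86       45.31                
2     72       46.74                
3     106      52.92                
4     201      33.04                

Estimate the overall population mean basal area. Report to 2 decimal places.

41.96

N = 86 + 72 + 106 + 201 = 465.
Overall mean = Σ (Nₕ/N)·x̄ₕ — weight by population share, not a simple average.
Σ Nₕx̄ₕ = 86·45.31 + 72·46.74 + 106·52.92 + 201·33.04 = 3896.66 + 3365.28 + 5609.52 + 6641.04 = 19512.5.
Divide by N: 19512.5 / 465 = 41.9624... → 41.96.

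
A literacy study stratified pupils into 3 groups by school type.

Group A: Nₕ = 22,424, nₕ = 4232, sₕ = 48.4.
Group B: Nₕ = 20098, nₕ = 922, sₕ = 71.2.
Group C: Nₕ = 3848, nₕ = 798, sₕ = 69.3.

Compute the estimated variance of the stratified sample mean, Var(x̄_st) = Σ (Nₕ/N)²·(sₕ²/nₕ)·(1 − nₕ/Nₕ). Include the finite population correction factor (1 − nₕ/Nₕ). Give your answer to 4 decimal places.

1.1234

N = 46370. Term for each stratum: Wₕ²sₕ²/nₕ·(1−nₕ/Nₕ).
Var(x̄_st) = 0.1050182 + 0.9855207 + 0.0328492 = 1.1233880 → 1.1234.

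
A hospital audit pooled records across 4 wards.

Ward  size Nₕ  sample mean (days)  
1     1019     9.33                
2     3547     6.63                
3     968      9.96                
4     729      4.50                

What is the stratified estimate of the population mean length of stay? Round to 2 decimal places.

7.34

N = 6263; weights Wₕ = Nₕ/N = (0.1627, 0.5663, 0.1546, 0.1164).
x̄_st = Σ Wₕ·x̄ₕ = 0.1627·9.33 + 0.5663·6.63 + 0.1546·9.96 + 0.1164·4.50 ≈ 7.3360...
→ 7.34.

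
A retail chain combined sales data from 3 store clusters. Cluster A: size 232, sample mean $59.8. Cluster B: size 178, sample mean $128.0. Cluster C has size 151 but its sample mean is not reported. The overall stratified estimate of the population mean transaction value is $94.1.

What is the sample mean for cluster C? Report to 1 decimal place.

N = 232 + 178 + 151 = 561.
Overall total = μ·N = 94.1·561 = 52790.1.
Subtract the known strata: 232·59.8 + 178·128.0 = 36657.6.
Remaining total for cluster C: 52790.1 − 36657.6 = 16132.5.
Divide by its size: 16132.5 / 151 = 106.838... → 106.8.

106.8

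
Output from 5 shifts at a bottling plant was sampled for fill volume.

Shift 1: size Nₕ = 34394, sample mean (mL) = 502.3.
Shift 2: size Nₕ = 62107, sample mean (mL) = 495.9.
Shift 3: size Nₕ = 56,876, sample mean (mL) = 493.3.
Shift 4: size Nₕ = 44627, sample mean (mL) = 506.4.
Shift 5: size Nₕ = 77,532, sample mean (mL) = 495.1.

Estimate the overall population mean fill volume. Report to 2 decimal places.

497.64

N = 34394 + 62107 + 56876 + 44627 + 77532 = 275536.
The stratified mean weights each stratum mean by its population share Nₕ/N.
Σ Nₕx̄ₕ = 34394·502.3 + 62107·495.9 + 56876·493.3 + 44627·506.4 + 77532·495.1 = 17276106.2 + 30798861.3 + 28056930.8 + 22599112.8 + 38386093.2 = 137117104.3.
Divide by N: 137117104.3 / 275536 = 497.6377... → 497.64.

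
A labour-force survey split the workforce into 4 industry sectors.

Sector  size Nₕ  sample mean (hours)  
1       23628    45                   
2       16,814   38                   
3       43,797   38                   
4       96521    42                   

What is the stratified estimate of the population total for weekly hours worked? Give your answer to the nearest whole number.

7420360

Population total = Σ Nₕ·x̄ₕ (each stratum's size times its mean).
23628·45 + 16814·38 + 43797·38 + 96521·42 = 1063260 + 638932 + 1664286 + 4053882 = 7420360.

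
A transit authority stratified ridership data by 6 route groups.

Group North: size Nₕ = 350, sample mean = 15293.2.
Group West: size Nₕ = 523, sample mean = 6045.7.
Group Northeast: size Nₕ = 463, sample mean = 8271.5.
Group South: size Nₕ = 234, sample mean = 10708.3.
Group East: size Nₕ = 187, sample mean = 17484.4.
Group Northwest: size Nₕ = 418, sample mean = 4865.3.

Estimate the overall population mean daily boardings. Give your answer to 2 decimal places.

9265.86

N = 2175; weights Wₕ = Nₕ/N = (0.1609, 0.2405, 0.2129, 0.1076, 0.0860, 0.1922).
x̄_st = Σ Wₕ·x̄ₕ = 0.1609·15293.2 + 0.2405·6045.7 + 0.2129·8271.5 + 0.1076·10708.3 + 0.0860·17484.4 + 0.1922·4865.3 ≈ 9265.8602...
→ 9265.86.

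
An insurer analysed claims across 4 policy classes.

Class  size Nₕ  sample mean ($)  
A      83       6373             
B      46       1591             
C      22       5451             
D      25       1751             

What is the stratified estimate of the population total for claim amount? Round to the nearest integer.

A: 83·6373 = 528959
B: 46·1591 = 73186
C: 22·5451 = 119922
D: 25·1751 = 43775
τ̂ = Σ Nₕx̄ₕ = 765842.

765842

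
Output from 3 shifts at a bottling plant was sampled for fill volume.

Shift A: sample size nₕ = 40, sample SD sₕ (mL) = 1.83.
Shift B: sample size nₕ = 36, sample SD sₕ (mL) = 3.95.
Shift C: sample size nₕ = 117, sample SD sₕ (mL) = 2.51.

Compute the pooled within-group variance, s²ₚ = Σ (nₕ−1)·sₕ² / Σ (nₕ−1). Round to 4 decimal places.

7.4079

Degrees of freedom: 39 + 35 + 116 = 190.
Σ(nₕ−1)sₕ² = 39·3.3489 + 35·15.6025 + 116·6.3001 = 1407.5062.
s²ₚ = 1407.5062 / 190 = 7.407927... → 7.4079.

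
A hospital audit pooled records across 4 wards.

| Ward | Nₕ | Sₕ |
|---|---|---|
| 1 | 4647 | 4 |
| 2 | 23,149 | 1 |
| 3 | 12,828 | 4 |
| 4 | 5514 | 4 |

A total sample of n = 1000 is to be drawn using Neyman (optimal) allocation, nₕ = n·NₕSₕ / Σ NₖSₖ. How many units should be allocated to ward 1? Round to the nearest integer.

161

Σ NₕSₕ = 4647·4 + 23149·1 + 12828·4 + 5514·4 = 115105.
Share for 1: 18588/115105 = 0.16149.
n_1 = 1000 × 0.16149 = 161.487... → 161.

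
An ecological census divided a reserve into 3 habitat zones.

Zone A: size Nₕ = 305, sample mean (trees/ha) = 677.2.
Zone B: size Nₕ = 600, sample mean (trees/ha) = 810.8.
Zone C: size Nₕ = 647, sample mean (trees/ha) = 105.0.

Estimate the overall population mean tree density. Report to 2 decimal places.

490.31

N = 305 + 600 + 647 = 1552.
Weight each subgroup mean by Nₕ/N and sum.
Σ Nₕx̄ₕ = 305·677.2 + 600·810.8 + 647·105.0 = 206546 + 486480 + 67935 = 760961.
Divide by N: 760961 / 1552 = 490.3099... → 490.31.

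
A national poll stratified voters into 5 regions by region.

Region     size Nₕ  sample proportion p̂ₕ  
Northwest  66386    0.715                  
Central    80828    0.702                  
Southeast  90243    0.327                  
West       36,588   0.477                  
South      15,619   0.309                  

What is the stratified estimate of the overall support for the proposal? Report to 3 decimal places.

0.539

Wₕ = Nₕ/N with N = 289664: 0.2292, 0.2790, 0.3115, 0.1263, 0.0539.
p̂_st = 0.2292·0.715 + 0.2790·0.702 + 0.3115·0.327 + 0.1263·0.477 + 0.0539·0.309 ≈ 0.53854... → 0.539.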